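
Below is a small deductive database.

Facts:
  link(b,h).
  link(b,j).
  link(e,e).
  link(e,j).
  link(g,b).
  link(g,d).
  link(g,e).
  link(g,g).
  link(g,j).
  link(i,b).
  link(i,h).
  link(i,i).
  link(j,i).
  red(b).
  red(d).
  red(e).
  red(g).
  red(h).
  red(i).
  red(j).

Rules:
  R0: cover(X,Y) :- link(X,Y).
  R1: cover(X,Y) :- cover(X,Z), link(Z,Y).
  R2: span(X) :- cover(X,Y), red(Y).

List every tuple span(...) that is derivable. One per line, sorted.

round 1: derive cover(b,h) via R0 from link(b,h)
round 1: derive cover(b,j) via R0 from link(b,j)
round 1: derive cover(e,e) via R0 from link(e,e)
round 1: derive cover(e,j) via R0 from link(e,j)
round 1: derive cover(g,b) via R0 from link(g,b)
round 1: derive cover(g,d) via R0 from link(g,d)
round 1: derive cover(g,e) via R0 from link(g,e)
round 1: derive cover(g,g) via R0 from link(g,g)
round 1: derive cover(g,j) via R0 from link(g,j)
round 1: derive cover(i,b) via R0 from link(i,b)
round 1: derive cover(i,h) via R0 from link(i,h)
round 1: derive cover(i,i) via R0 from link(i,i)
round 1: derive cover(j,i) via R0 from link(j,i)
round 2: derive cover(b,i) via R1 from cover(b,j), link(j,i)
round 2: derive cover(e,i) via R1 from cover(e,j), link(j,i)
round 2: derive cover(g,h) via R1 from cover(g,b), link(b,h)
round 2: derive cover(g,i) via R1 from cover(g,j), link(j,i)
round 2: derive cover(i,j) via R1 from cover(i,b), link(b,j)
round 2: derive cover(j,b) via R1 from cover(j,i), link(i,b)
round 2: derive cover(j,h) via R1 from cover(j,i), link(i,h)
round 2: derive span(b) via R2 from cover(b,h), red(h)
round 2: derive span(e) via R2 from cover(e,e), red(e)
round 2: derive span(g) via R2 from cover(g,b), red(b)
round 2: derive span(i) via R2 from cover(i,b), red(b)
round 2: derive span(j) via R2 from cover(j,i), red(i)
round 3: derive cover(b,b) via R1 from cover(b,i), link(i,b)
round 3: derive cover(e,b) via R1 from cover(e,i), link(i,b)
round 3: derive cover(e,h) via R1 from cover(e,i), link(i,h)
round 3: derive cover(j,j) via R1 from cover(j,b), link(b,j)

span(b)
span(e)
span(g)
span(i)
span(j)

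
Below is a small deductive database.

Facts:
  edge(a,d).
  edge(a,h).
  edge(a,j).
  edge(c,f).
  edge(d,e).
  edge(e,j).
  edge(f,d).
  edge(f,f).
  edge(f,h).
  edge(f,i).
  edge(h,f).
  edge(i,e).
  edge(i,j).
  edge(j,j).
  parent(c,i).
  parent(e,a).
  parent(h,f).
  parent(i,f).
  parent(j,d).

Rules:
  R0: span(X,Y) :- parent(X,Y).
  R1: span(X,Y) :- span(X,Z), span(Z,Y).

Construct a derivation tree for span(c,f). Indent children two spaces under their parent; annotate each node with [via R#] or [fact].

round 1: derive span(c,i) via R0 from parent(c,i)
round 1: derive span(e,a) via R0 from parent(e,a)
round 1: derive span(h,f) via R0 from parent(h,f)
round 1: derive span(i,f) via R0 from parent(i,f)
round 1: derive span(j,d) via R0 from parent(j,d)
round 2: derive span(c,f) via R1 from span(c,i), span(i,f)

span(c,f)  [via R1]
  span(c,i)  [via R0]
    parent(c,i)  [fact]
  span(i,f)  [via R0]
    parent(i,f)  [fact]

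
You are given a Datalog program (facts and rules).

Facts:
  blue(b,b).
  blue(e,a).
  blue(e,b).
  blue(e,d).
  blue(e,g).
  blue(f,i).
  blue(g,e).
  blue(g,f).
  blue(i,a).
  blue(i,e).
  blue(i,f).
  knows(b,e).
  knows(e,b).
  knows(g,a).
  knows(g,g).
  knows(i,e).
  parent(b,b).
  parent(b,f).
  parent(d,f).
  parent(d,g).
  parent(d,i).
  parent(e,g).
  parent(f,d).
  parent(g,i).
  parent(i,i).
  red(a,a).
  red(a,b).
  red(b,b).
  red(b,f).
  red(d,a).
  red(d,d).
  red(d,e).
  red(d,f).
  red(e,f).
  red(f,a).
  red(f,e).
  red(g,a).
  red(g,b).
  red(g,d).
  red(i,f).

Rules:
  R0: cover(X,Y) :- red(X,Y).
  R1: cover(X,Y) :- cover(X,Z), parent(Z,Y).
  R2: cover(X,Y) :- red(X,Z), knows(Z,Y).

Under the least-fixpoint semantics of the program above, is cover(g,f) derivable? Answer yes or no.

round 1: derive cover(a,a) via R0 from red(a,a)
round 1: derive cover(a,b) via R0 from red(a,b)
round 1: derive cover(b,b) via R0 from red(b,b)
round 1: derive cover(b,f) via R0 from red(b,f)
round 1: derive cover(d,a) via R0 from red(d,a)
round 1: derive cover(d,d) via R0 from red(d,d)
round 1: derive cover(d,e) via R0 from red(d,e)
round 1: derive cover(d,f) via R0 from red(d,f)
round 1: derive cover(e,f) via R0 from red(e,f)
round 1: derive cover(f,a) via R0 from red(f,a)
round 1: derive cover(f,e) via R0 from red(f,e)
round 1: derive cover(g,a) via R0 from red(g,a)
round 1: derive cover(g,b) via R0 from red(g,b)
round 1: derive cover(g,d) via R0 from red(g,d)
round 1: derive cover(i,f) via R0 from red(i,f)
round 1: derive cover(a,e) via R2 from red(a,b), knows(b,e)
round 1: derive cover(b,e) via R2 from red(b,b), knows(b,e)
round 1: derive cover(d,b) via R2 from red(d,e), knows(e,b)
round 1: derive cover(f,b) via R2 from red(f,e), knows(e,b)
round 1: derive cover(g,e) via R2 from red(g,b), knows(b,e)
round 2: derive cover(a,f) via R1 from cover(a,b), parent(b,f)
round 2: derive cover(a,g) via R1 from cover(a,e), parent(e,g)
round 2: derive cover(b,d) via R1 from cover(b,f), parent(f,d)
round 2: derive cover(b,g) via R1 from cover(b,e), parent(e,g)
round 2: derive cover(d,g) via R1 from cover(d,d), parent(d,g)
round 2: derive cover(d,i) via R1 from cover(d,d), parent(d,i)
round 2: derive cover(e,d) via R1 from cover(e,f), parent(f,d)
round 2: derive cover(f,f) via R1 from cover(f,b), parent(b,f)
round 2: derive cover(f,g) via R1 from cover(f,e), parent(e,g)
round 2: derive cover(g,f) via R1 from cover(g,b), parent(b,f)
round 2: derive cover(g,g) via R1 from cover(g,d), parent(d,g)
round 2: derive cover(g,i) via R1 from cover(g,d), parent(d,i)
round 2: derive cover(i,d) via R1 from cover(i,f), parent(f,d)
round 3: derive cover(a,d) via R1 from cover(a,f), parent(f,d)
round 3: derive cover(a,i) via R1 from cover(a,g), parent(g,i)
round 3: derive cover(b,i) via R1 from cover(b,d), parent(d,i)
round 3: derive cover(e,g) via R1 from cover(e,d), parent(d,g)
round 3: derive cover(e,i) via R1 from cover(e,d), parent(d,i)
round 3: derive cover(f,d) via R1 from cover(f,f), parent(f,d)
round 3: derive cover(f,i) via R1 from cover(f,g), parent(g,i)
round 3: derive cover(i,g) via R1 from cover(i,d), parent(d,g)
round 3: derive cover(i,i) via R1 from cover(i,d), parent(d,i)

yes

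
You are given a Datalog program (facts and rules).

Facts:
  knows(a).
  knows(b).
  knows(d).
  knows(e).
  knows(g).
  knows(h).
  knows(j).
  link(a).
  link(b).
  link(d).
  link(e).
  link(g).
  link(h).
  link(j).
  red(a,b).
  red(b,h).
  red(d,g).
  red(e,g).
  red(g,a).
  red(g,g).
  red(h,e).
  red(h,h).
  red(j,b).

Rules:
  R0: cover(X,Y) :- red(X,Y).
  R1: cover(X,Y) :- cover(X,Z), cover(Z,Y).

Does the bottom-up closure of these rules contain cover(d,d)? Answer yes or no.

no

round 1: derive cover(a,b) via R0 from red(a,b)
round 1: derive cover(b,h) via R0 from red(b,h)
round 1: derive cover(d,g) via R0 from red(d,g)
round 1: derive cover(e,g) via R0 from red(e,g)
round 1: derive cover(g,a) via R0 from red(g,a)
round 1: derive cover(g,g) via R0 from red(g,g)
round 1: derive cover(h,e) via R0 from red(h,e)
round 1: derive cover(h,h) via R0 from red(h,h)
round 1: derive cover(j,b) via R0 from red(j,b)
round 2: derive cover(a,h) via R1 from cover(a,b), cover(b,h)
round 2: derive cover(b,e) via R1 from cover(b,h), cover(h,e)
round 2: derive cover(d,a) via R1 from cover(d,g), cover(g,a)
round 2: derive cover(e,a) via R1 from cover(e,g), cover(g,a)
round 2: derive cover(g,b) via R1 from cover(g,a), cover(a,b)
round 2: derive cover(h,g) via R1 from cover(h,e), cover(e,g)
round 2: derive cover(j,h) via R1 from cover(j,b), cover(b,h)
round 3: derive cover(a,e) via R1 from cover(a,b), cover(b,e)
round 3: derive cover(a,g) via R1 from cover(a,h), cover(h,g)
round 3: derive cover(b,a) via R1 from cover(b,e), cover(e,a)
round 3: derive cover(b,g) via R1 from cover(b,e), cover(e,g)
round 3: derive cover(d,b) via R1 from cover(d,a), cover(a,b)
round 3: derive cover(d,h) via R1 from cover(d,a), cover(a,h)
round 3: derive cover(e,b) via R1 from cover(e,a), cover(a,b)
round 3: derive cover(e,h) via R1 from cover(e,a), cover(a,h)
round 3: derive cover(g,e) via R1 from cover(g,b), cover(b,e)
round 3: derive cover(g,h) via R1 from cover(g,a), cover(a,h)
round 3: derive cover(h,a) via R1 from cover(h,e), cover(e,a)
round 3: derive cover(h,b) via R1 from cover(h,g), cover(g,b)
round 3: derive cover(j,e) via R1 from cover(j,b), cover(b,e)
round 3: derive cover(j,g) via R1 from cover(j,h), cover(h,g)
round 4: derive cover(a,a) via R1 from cover(a,b), cover(b,a)
round 4: derive cover(b,b) via R1 from cover(b,a), cover(a,b)
round 4: derive cover(d,e) via R1 from cover(d,a), cover(a,e)
round 4: derive cover(e,e) via R1 from cover(e,a), cover(a,e)
round 4: derive cover(j,a) via R1 from cover(j,b), cover(b,a)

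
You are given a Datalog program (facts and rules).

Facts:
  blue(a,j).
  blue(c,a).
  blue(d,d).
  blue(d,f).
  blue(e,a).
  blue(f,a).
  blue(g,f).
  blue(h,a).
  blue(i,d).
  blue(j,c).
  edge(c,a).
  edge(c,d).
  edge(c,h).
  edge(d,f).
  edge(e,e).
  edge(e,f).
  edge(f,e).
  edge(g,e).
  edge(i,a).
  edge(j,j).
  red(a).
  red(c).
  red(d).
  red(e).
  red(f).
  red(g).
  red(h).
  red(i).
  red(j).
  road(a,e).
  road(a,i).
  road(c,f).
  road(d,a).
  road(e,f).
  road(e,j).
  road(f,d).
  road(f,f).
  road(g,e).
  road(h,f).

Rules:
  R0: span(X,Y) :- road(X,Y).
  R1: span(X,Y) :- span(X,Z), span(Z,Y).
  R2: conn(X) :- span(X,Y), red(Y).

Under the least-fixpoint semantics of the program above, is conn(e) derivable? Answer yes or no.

yes

round 1: derive span(a,e) via R0 from road(a,e)
round 1: derive span(a,i) via R0 from road(a,i)
round 1: derive span(c,f) via R0 from road(c,f)
round 1: derive span(d,a) via R0 from road(d,a)
round 1: derive span(e,f) via R0 from road(e,f)
round 1: derive span(e,j) via R0 from road(e,j)
round 1: derive span(f,d) via R0 from road(f,d)
round 1: derive span(f,f) via R0 from road(f,f)
round 1: derive span(g,e) via R0 from road(g,e)
round 1: derive span(h,f) via R0 from road(h,f)
round 2: derive span(a,f) via R1 from span(a,e), span(e,f)
round 2: derive span(a,j) via R1 from span(a,e), span(e,j)
round 2: derive span(c,d) via R1 from span(c,f), span(f,d)
round 2: derive span(d,e) via R1 from span(d,a), span(a,e)
round 2: derive span(d,i) via R1 from span(d,a), span(a,i)
round 2: derive span(e,d) via R1 from span(e,f), span(f,d)
round 2: derive span(f,a) via R1 from span(f,d), span(d,a)
round 2: derive span(g,f) via R1 from span(g,e), span(e,f)
round 2: derive span(g,j) via R1 from span(g,e), span(e,j)
round 2: derive span(h,d) via R1 from span(h,f), span(f,d)
round 2: derive conn(a) via R2 from span(a,e), red(e)
round 2: derive conn(c) via R2 from span(c,f), red(f)
round 2: derive conn(d) via R2 from span(d,a), red(a)
round 2: derive conn(e) via R2 from span(e,f), red(f)
round 2: derive conn(f) via R2 from span(f,d), red(d)
round 2: derive conn(g) via R2 from span(g,e), red(e)
round 2: derive conn(h) via R2 from span(h,f), red(f)
round 3: derive span(a,a) via R1 from span(a,f), span(f,a)
round 3: derive span(a,d) via R1 from span(a,e), span(e,d)
round 3: derive span(c,a) via R1 from span(c,d), span(d,a)
round 3: derive span(c,e) via R1 from span(c,d), span(d,e)
round 3: derive span(c,i) via R1 from span(c,d), span(d,i)
round 3: derive span(d,d) via R1 from span(d,e), span(e,d)
round 3: derive span(d,f) via R1 from span(d,a), span(a,f)
round 3: derive span(d,j) via R1 from span(d,a), span(a,j)
round 3: derive span(e,a) via R1 from span(e,d), span(d,a)
round 3: derive span(e,e) via R1 from span(e,d), span(d,e)
round 3: derive span(e,i) via R1 from span(e,d), span(d,i)
round 3: derive span(f,e) via R1 from span(f,a), span(a,e)
round 3: derive span(f,i) via R1 from span(f,a), span(a,i)
round 3: derive span(f,j) via R1 from span(f,a), span(a,j)
round 3: derive span(g,a) via R1 from span(g,f), span(f,a)
round 3: derive span(g,d) via R1 from span(g,e), span(e,d)
round 3: derive span(h,a) via R1 from span(h,d), span(d,a)
round 3: derive span(h,e) via R1 from span(h,d), span(d,e)
round 3: derive span(h,i) via R1 from span(h,d), span(d,i)
round 4: derive span(c,j) via R1 from span(c,a), span(a,j)
round 4: derive span(g,i) via R1 from span(g,a), span(a,i)
round 4: derive span(h,j) via R1 from span(h,a), span(a,j)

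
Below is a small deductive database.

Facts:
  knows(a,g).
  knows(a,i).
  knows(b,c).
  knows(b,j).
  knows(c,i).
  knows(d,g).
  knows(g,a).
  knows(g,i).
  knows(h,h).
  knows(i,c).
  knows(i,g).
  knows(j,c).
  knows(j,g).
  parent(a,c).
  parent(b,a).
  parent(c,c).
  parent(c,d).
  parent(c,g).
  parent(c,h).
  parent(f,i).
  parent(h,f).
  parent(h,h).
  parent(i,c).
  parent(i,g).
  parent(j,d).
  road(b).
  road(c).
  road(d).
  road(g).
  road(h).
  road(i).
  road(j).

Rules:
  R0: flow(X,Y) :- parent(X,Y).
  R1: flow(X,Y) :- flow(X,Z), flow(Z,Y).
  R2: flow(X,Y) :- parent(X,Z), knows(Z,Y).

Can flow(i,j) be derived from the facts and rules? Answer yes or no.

round 1: derive flow(a,c) via R0 from parent(a,c)
round 1: derive flow(b,a) via R0 from parent(b,a)
round 1: derive flow(c,c) via R0 from parent(c,c)
round 1: derive flow(c,d) via R0 from parent(c,d)
round 1: derive flow(c,g) via R0 from parent(c,g)
round 1: derive flow(c,h) via R0 from parent(c,h)
round 1: derive flow(f,i) via R0 from parent(f,i)
round 1: derive flow(h,f) via R0 from parent(h,f)
round 1: derive flow(h,h) via R0 from parent(h,h)
round 1: derive flow(i,c) via R0 from parent(i,c)
round 1: derive flow(i,g) via R0 from parent(i,g)
round 1: derive flow(j,d) via R0 from parent(j,d)
round 1: derive flow(a,i) via R2 from parent(a,c), knows(c,i)
round 1: derive flow(b,g) via R2 from parent(b,a), knows(a,g)
round 1: derive flow(b,i) via R2 from parent(b,a), knows(a,i)
round 1: derive flow(c,a) via R2 from parent(c,g), knows(g,a)
round 1: derive flow(c,i) via R2 from parent(c,c), knows(c,i)
round 1: derive flow(f,c) via R2 from parent(f,i), knows(i,c)
round 1: derive flow(f,g) via R2 from parent(f,i), knows(i,g)
round 1: derive flow(i,a) via R2 from parent(i,g), knows(g,a)
round 1: derive flow(i,i) via R2 from parent(i,c), knows(c,i)
round 1: derive flow(j,g) via R2 from parent(j,d), knows(d,g)
round 2: derive flow(a,a) via R1 from flow(a,c), flow(c,a)
round 2: derive flow(a,d) via R1 from flow(a,c), flow(c,d)
round 2: derive flow(a,g) via R1 from flow(a,c), flow(c,g)
round 2: derive flow(a,h) via R1 from flow(a,c), flow(c,h)
round 2: derive flow(b,c) via R1 from flow(b,a), flow(a,c)
round 2: derive flow(c,f) via R1 from flow(c,h), flow(h,f)
round 2: derive flow(f,a) via R1 from flow(f,c), flow(c,a)
round 2: derive flow(f,d) via R1 from flow(f,c), flow(c,d)
round 2: derive flow(f,h) via R1 from flow(f,c), flow(c,h)
round 2: derive flow(h,c) via R1 from flow(h,f), flow(f,c)
round 2: derive flow(h,g) via R1 from flow(h,f), flow(f,g)
round 2: derive flow(h,i) via R1 from flow(h,f), flow(f,i)
round 2: derive flow(i,d) via R1 from flow(i,c), flow(c,d)
round 2: derive flow(i,h) via R1 from flow(i,c), flow(c,h)
round 3: derive flow(a,f) via R1 from flow(a,c), flow(c,f)
round 3: derive flow(b,d) via R1 from flow(b,a), flow(a,d)
round 3: derive flow(b,f) via R1 from flow(b,c), flow(c,f)
round 3: derive flow(b,h) via R1 from flow(b,a), flow(a,h)
round 3: derive flow(f,f) via R1 from flow(f,c), flow(c,f)
round 3: derive flow(h,a) via R1 from flow(h,c), flow(c,a)
round 3: derive flow(h,d) via R1 from flow(h,c), flow(c,d)
round 3: derive flow(i,f) via R1 from flow(i,c), flow(c,f)

no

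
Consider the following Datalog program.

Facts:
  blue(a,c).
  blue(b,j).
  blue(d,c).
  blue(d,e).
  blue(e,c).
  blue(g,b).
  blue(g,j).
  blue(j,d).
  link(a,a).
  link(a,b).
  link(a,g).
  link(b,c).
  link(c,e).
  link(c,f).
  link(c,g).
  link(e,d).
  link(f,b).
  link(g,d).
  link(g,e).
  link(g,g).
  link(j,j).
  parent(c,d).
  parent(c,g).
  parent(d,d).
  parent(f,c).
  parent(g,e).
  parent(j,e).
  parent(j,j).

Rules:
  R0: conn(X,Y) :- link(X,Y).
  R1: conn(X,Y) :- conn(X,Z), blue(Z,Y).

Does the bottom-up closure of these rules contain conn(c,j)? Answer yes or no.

round 1: derive conn(a,a) via R0 from link(a,a)
round 1: derive conn(a,b) via R0 from link(a,b)
round 1: derive conn(a,g) via R0 from link(a,g)
round 1: derive conn(b,c) via R0 from link(b,c)
round 1: derive conn(c,e) via R0 from link(c,e)
round 1: derive conn(c,f) via R0 from link(c,f)
round 1: derive conn(c,g) via R0 from link(c,g)
round 1: derive conn(e,d) via R0 from link(e,d)
round 1: derive conn(f,b) via R0 from link(f,b)
round 1: derive conn(g,d) via R0 from link(g,d)
round 1: derive conn(g,e) via R0 from link(g,e)
round 1: derive conn(g,g) via R0 from link(g,g)
round 1: derive conn(j,j) via R0 from link(j,j)
round 2: derive conn(a,c) via R1 from conn(a,a), blue(a,c)
round 2: derive conn(a,j) via R1 from conn(a,b), blue(b,j)
round 2: derive conn(c,b) via R1 from conn(c,g), blue(g,b)
round 2: derive conn(c,c) via R1 from conn(c,e), blue(e,c)
round 2: derive conn(c,j) via R1 from conn(c,g), blue(g,j)
round 2: derive conn(e,c) via R1 from conn(e,d), blue(d,c)
round 2: derive conn(e,e) via R1 from conn(e,d), blue(d,e)
round 2: derive conn(f,j) via R1 from conn(f,b), blue(b,j)
round 2: derive conn(g,b) via R1 from conn(g,g), blue(g,b)
round 2: derive conn(g,c) via R1 from conn(g,d), blue(d,c)
round 2: derive conn(g,j) via R1 from conn(g,g), blue(g,j)
round 2: derive conn(j,d) via R1 from conn(j,j), blue(j,d)
round 3: derive conn(a,d) via R1 from conn(a,j), blue(j,d)
round 3: derive conn(c,d) via R1 from conn(c,j), blue(j,d)
round 3: derive conn(f,d) via R1 from conn(f,j), blue(j,d)
round 3: derive conn(j,c) via R1 from conn(j,d), blue(d,c)
round 3: derive conn(j,e) via R1 from conn(j,d), blue(d,e)
round 4: derive conn(a,e) via R1 from conn(a,d), blue(d,e)
round 4: derive conn(f,c) via R1 from conn(f,d), blue(d,c)
round 4: derive conn(f,e) via R1 from conn(f,d), blue(d,e)

yes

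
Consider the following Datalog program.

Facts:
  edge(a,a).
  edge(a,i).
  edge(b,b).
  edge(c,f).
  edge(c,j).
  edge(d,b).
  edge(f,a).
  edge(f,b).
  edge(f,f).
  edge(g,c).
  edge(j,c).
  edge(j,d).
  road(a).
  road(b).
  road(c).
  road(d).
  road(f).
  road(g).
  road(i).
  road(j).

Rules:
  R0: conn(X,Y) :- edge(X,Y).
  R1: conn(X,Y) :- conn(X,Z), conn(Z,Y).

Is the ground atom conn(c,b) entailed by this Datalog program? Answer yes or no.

yes

round 1: derive conn(a,a) via R0 from edge(a,a)
round 1: derive conn(a,i) via R0 from edge(a,i)
round 1: derive conn(b,b) via R0 from edge(b,b)
round 1: derive conn(c,f) via R0 from edge(c,f)
round 1: derive conn(c,j) via R0 from edge(c,j)
round 1: derive conn(d,b) via R0 from edge(d,b)
round 1: derive conn(f,a) via R0 from edge(f,a)
round 1: derive conn(f,b) via R0 from edge(f,b)
round 1: derive conn(f,f) via R0 from edge(f,f)
round 1: derive conn(g,c) via R0 from edge(g,c)
round 1: derive conn(j,c) via R0 from edge(j,c)
round 1: derive conn(j,d) via R0 from edge(j,d)
round 2: derive conn(c,a) via R1 from conn(c,f), conn(f,a)
round 2: derive conn(c,b) via R1 from conn(c,f), conn(f,b)
round 2: derive conn(c,c) via R1 from conn(c,j), conn(j,c)
round 2: derive conn(c,d) via R1 from conn(c,j), conn(j,d)
round 2: derive conn(f,i) via R1 from conn(f,a), conn(a,i)
round 2: derive conn(g,f) via R1 from conn(g,c), conn(c,f)
round 2: derive conn(g,j) via R1 from conn(g,c), conn(c,j)
round 2: derive conn(j,b) via R1 from conn(j,d), conn(d,b)
round 2: derive conn(j,f) via R1 from conn(j,c), conn(c,f)
round 2: derive conn(j,j) via R1 from conn(j,c), conn(c,j)
round 3: derive conn(c,i) via R1 from conn(c,a), conn(a,i)
round 3: derive conn(g,a) via R1 from conn(g,c), conn(c,a)
round 3: derive conn(g,b) via R1 from conn(g,c), conn(c,b)
round 3: derive conn(g,d) via R1 from conn(g,c), conn(c,d)
round 3: derive conn(g,i) via R1 from conn(g,f), conn(f,i)
round 3: derive conn(j,a) via R1 from conn(j,c), conn(c,a)
round 3: derive conn(j,i) via R1 from conn(j,f), conn(f,i)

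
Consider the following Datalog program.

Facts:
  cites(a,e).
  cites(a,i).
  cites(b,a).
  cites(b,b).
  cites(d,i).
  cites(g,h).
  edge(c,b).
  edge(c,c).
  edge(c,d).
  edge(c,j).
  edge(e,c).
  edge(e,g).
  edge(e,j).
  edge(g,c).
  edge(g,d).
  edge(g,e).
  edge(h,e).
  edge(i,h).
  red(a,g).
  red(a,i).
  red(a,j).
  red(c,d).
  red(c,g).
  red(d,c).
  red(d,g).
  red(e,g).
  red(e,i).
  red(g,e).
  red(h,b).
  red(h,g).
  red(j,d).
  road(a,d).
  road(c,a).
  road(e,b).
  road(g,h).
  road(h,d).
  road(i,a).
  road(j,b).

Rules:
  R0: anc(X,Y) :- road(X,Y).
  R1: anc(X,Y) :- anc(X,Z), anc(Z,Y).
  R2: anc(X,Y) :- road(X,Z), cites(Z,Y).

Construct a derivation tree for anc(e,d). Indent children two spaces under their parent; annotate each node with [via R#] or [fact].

round 1: derive anc(a,d) via R0 from road(a,d)
round 1: derive anc(c,a) via R0 from road(c,a)
round 1: derive anc(e,b) via R0 from road(e,b)
round 1: derive anc(g,h) via R0 from road(g,h)
round 1: derive anc(h,d) via R0 from road(h,d)
round 1: derive anc(i,a) via R0 from road(i,a)
round 1: derive anc(j,b) via R0 from road(j,b)
round 1: derive anc(a,i) via R2 from road(a,d), cites(d,i)
round 1: derive anc(c,e) via R2 from road(c,a), cites(a,e)
round 1: derive anc(c,i) via R2 from road(c,a), cites(a,i)
round 1: derive anc(e,a) via R2 from road(e,b), cites(b,a)
round 1: derive anc(h,i) via R2 from road(h,d), cites(d,i)
round 1: derive anc(i,e) via R2 from road(i,a), cites(a,e)
round 1: derive anc(i,i) via R2 from road(i,a), cites(a,i)
round 1: derive anc(j,a) via R2 from road(j,b), cites(b,a)
round 2: derive anc(a,a) via R1 from anc(a,i), anc(i,a)
round 2: derive anc(a,e) via R1 from anc(a,i), anc(i,e)
round 2: derive anc(c,b) via R1 from anc(c,e), anc(e,b)
round 2: derive anc(c,d) via R1 from anc(c,a), anc(a,d)
round 2: derive anc(e,d) via R1 from anc(e,a), anc(a,d)
round 2: derive anc(e,i) via R1 from anc(e,a), anc(a,i)
round 2: derive anc(g,d) via R1 from anc(g,h), anc(h,d)
round 2: derive anc(g,i) via R1 from anc(g,h), anc(h,i)
round 2: derive anc(h,a) via R1 from anc(h,i), anc(i,a)
round 2: derive anc(h,e) via R1 from anc(h,i), anc(i,e)
round 2: derive anc(i,b) via R1 from anc(i,e), anc(e,b)
round 2: derive anc(i,d) via R1 from anc(i,a), anc(a,d)
round 2: derive anc(j,d) via R1 from anc(j,a), anc(a,d)
round 2: derive anc(j,i) via R1 from anc(j,a), anc(a,i)
round 3: derive anc(a,b) via R1 from anc(a,e), anc(e,b)
round 3: derive anc(e,e) via R1 from anc(e,a), anc(a,e)
round 3: derive anc(g,a) via R1 from anc(g,h), anc(h,a)
round 3: derive anc(g,b) via R1 from anc(g,i), anc(i,b)
round 3: derive anc(g,e) via R1 from anc(g,h), anc(h,e)
round 3: derive anc(h,b) via R1 from anc(h,e), anc(e,b)
round 3: derive anc(j,e) via R1 from anc(j,a), anc(a,e)

anc(e,d)  [via R1]
  anc(e,a)  [via R2]
    road(e,b)  [fact]
    cites(b,a)  [fact]
  anc(a,d)  [via R0]
    road(a,d)  [fact]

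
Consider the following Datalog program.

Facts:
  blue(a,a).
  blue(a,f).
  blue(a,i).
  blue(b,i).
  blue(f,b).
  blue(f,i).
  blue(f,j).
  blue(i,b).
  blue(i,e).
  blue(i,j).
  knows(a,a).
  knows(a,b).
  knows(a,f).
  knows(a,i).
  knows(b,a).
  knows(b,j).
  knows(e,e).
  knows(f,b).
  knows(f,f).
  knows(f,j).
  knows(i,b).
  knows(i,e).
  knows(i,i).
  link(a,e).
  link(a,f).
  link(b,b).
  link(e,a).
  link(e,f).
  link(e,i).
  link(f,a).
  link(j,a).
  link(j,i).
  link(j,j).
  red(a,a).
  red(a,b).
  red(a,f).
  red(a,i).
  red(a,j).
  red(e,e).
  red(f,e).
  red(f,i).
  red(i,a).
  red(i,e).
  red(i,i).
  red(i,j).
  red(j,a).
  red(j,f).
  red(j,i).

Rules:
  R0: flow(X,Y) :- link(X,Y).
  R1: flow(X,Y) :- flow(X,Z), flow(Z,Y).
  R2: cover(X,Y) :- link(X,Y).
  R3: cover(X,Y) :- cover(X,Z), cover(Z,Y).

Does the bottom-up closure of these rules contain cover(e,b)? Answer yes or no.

round 1: derive cover(a,e) via R2 from link(a,e)
round 1: derive cover(a,f) via R2 from link(a,f)
round 1: derive cover(b,b) via R2 from link(b,b)
round 1: derive cover(e,a) via R2 from link(e,a)
round 1: derive cover(e,f) via R2 from link(e,f)
round 1: derive cover(e,i) via R2 from link(e,i)
round 1: derive cover(f,a) via R2 from link(f,a)
round 1: derive cover(j,a) via R2 from link(j,a)
round 1: derive cover(j,i) via R2 from link(j,i)
round 1: derive cover(j,j) via R2 from link(j,j)
round 2: derive cover(a,a) via R3 from cover(a,e), cover(e,a)
round 2: derive cover(a,i) via R3 from cover(a,e), cover(e,i)
round 2: derive cover(e,e) via R3 from cover(e,a), cover(a,e)
round 2: derive cover(f,e) via R3 from cover(f,a), cover(a,e)
round 2: derive cover(f,f) via R3 from cover(f,a), cover(a,f)
round 2: derive cover(j,e) via R3 from cover(j,a), cover(a,e)
round 2: derive cover(j,f) via R3 from cover(j,a), cover(a,f)
round 3: derive cover(f,i) via R3 from cover(f,a), cover(a,i)

no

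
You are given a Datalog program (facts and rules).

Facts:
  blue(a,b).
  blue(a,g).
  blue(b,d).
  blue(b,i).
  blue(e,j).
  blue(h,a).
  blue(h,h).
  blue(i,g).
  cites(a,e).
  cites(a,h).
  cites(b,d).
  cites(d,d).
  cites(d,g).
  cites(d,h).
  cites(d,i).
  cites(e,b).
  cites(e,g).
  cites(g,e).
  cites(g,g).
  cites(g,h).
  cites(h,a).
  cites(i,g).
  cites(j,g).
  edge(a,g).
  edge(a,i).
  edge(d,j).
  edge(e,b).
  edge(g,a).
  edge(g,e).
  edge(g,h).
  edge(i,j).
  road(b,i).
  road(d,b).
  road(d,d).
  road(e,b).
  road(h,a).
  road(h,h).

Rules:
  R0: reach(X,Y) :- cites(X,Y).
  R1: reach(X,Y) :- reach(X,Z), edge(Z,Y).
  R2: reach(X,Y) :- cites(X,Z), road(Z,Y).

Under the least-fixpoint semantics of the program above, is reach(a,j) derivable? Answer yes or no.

round 1: derive reach(a,e) via R0 from cites(a,e)
round 1: derive reach(a,h) via R0 from cites(a,h)
round 1: derive reach(b,d) via R0 from cites(b,d)
round 1: derive reach(d,d) via R0 from cites(d,d)
round 1: derive reach(d,g) via R0 from cites(d,g)
round 1: derive reach(d,h) via R0 from cites(d,h)
round 1: derive reach(d,i) via R0 from cites(d,i)
round 1: derive reach(e,b) via R0 from cites(e,b)
round 1: derive reach(e,g) via R0 from cites(e,g)
round 1: derive reach(g,e) via R0 from cites(g,e)
round 1: derive reach(g,g) via R0 from cites(g,g)
round 1: derive reach(g,h) via R0 from cites(g,h)
round 1: derive reach(h,a) via R0 from cites(h,a)
round 1: derive reach(i,g) via R0 from cites(i,g)
round 1: derive reach(j,g) via R0 from cites(j,g)
round 1: derive reach(a,a) via R2 from cites(a,h), road(h,a)
round 1: derive reach(a,b) via R2 from cites(a,e), road(e,b)
round 1: derive reach(b,b) via R2 from cites(b,d), road(d,b)
round 1: derive reach(d,a) via R2 from cites(d,h), road(h,a)
round 1: derive reach(d,b) via R2 from cites(d,d), road(d,b)
round 1: derive reach(e,i) via R2 from cites(e,b), road(b,i)
round 1: derive reach(g,a) via R2 from cites(g,h), road(h,a)
round 1: derive reach(g,b) via R2 from cites(g,e), road(e,b)
round 2: derive reach(a,g) via R1 from reach(a,a), edge(a,g)
round 2: derive reach(a,i) via R1 from reach(a,a), edge(a,i)
round 2: derive reach(b,j) via R1 from reach(b,d), edge(d,j)
round 2: derive reach(d,e) via R1 from reach(d,g), edge(g,e)
round 2: derive reach(d,j) via R1 from reach(d,d), edge(d,j)
round 2: derive reach(e,a) via R1 from reach(e,g), edge(g,a)
round 2: derive reach(e,e) via R1 from reach(e,g), edge(g,e)
round 2: derive reach(e,h) via R1 from reach(e,g), edge(g,h)
round 2: derive reach(e,j) via R1 from reach(e,i), edge(i,j)
round 2: derive reach(g,i) via R1 from reach(g,a), edge(a,i)
round 2: derive reach(h,g) via R1 from reach(h,a), edge(a,g)
round 2: derive reach(h,i) via R1 from reach(h,a), edge(a,i)
round 2: derive reach(i,a) via R1 from reach(i,g), edge(g,a)
round 2: derive reach(i,e) via R1 from reach(i,g), edge(g,e)
round 2: derive reach(i,h) via R1 from reach(i,g), edge(g,h)
round 2: derive reach(j,a) via R1 from reach(j,g), edge(g,a)
round 2: derive reach(j,e) via R1 from reach(j,g), edge(g,e)
round 2: derive reach(j,h) via R1 from reach(j,g), edge(g,h)
round 3: derive reach(a,j) via R1 from reach(a,i), edge(i,j)
round 3: derive reach(g,j) via R1 from reach(g,i), edge(i,j)
round 3: derive reach(h,e) via R1 from reach(h,g), edge(g,e)
round 3: derive reach(h,h) via R1 from reach(h,g), edge(g,h)
round 3: derive reach(h,j) via R1 from reach(h,i), edge(i,j)
round 3: derive reach(i,b) via R1 from reach(i,e), edge(e,b)
round 3: derive reach(i,i) via R1 from reach(i,a), edge(a,i)
round 3: derive reach(j,b) via R1 from reach(j,e), edge(e,b)
round 3: derive reach(j,i) via R1 from reach(j,a), edge(a,i)
round 4: derive reach(h,b) via R1 from reach(h,e), edge(e,b)
round 4: derive reach(i,j) via R1 from reach(i,i), edge(i,j)
round 4: derive reach(j,j) via R1 from reach(j,i), edge(i,j)

yes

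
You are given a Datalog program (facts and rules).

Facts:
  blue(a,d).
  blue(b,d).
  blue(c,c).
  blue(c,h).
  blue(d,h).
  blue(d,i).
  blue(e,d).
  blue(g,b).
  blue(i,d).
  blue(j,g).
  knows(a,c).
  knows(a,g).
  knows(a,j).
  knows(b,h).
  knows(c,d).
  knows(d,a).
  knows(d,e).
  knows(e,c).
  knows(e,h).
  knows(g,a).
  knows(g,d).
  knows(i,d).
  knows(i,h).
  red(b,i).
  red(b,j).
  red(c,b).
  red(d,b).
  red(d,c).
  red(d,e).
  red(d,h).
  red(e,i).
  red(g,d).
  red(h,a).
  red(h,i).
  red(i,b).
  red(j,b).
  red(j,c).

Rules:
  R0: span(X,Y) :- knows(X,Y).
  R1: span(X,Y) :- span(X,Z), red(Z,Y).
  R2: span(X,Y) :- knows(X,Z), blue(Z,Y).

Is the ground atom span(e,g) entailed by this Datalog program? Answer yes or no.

no

round 1: derive span(a,c) via R0 from knows(a,c)
round 1: derive span(a,g) via R0 from knows(a,g)
round 1: derive span(a,j) via R0 from knows(a,j)
round 1: derive span(b,h) via R0 from knows(b,h)
round 1: derive span(c,d) via R0 from knows(c,d)
round 1: derive span(d,a) via R0 from knows(d,a)
round 1: derive span(d,e) via R0 from knows(d,e)
round 1: derive span(e,c) via R0 from knows(e,c)
round 1: derive span(e,h) via R0 from knows(e,h)
round 1: derive span(g,a) via R0 from knows(g,a)
round 1: derive span(g,d) via R0 from knows(g,d)
round 1: derive span(i,d) via R0 from knows(i,d)
round 1: derive span(i,h) via R0 from knows(i,h)
round 1: derive span(a,b) via R2 from knows(a,g), blue(g,b)
round 1: derive span(a,h) via R2 from knows(a,c), blue(c,h)
round 1: derive span(c,h) via R2 from knows(c,d), blue(d,h)
round 1: derive span(c,i) via R2 from knows(c,d), blue(d,i)
round 1: derive span(d,d) via R2 from knows(d,a), blue(a,d)
round 1: derive span(g,h) via R2 from knows(g,d), blue(d,h)
round 1: derive span(g,i) via R2 from knows(g,d), blue(d,i)
round 1: derive span(i,i) via R2 from knows(i,d), blue(d,i)
round 2: derive span(a,a) via R1 from span(a,h), red(h,a)
round 2: derive span(a,d) via R1 from span(a,g), red(g,d)
round 2: derive span(a,i) via R1 from span(a,b), red(b,i)
round 2: derive span(b,a) via R1 from span(b,h), red(h,a)
round 2: derive span(b,i) via R1 from span(b,h), red(h,i)
round 2: derive span(c,a) via R1 from span(c,h), red(h,a)
round 2: derive span(c,b) via R1 from span(c,d), red(d,b)
round 2: derive span(c,c) via R1 from span(c,d), red(d,c)
round 2: derive span(c,e) via R1 from span(c,d), red(d,e)
round 2: derive span(d,b) via R1 from span(d,d), red(d,b)
round 2: derive span(d,c) via R1 from span(d,d), red(d,c)
round 2: derive span(d,h) via R1 from span(d,d), red(d,h)
round 2: derive span(d,i) via R1 from span(d,e), red(e,i)
round 2: derive span(e,a) via R1 from span(e,h), red(h,a)
round 2: derive span(e,b) via R1 from span(e,c), red(c,b)
round 2: derive span(e,i) via R1 from span(e,h), red(h,i)
round 2: derive span(g,b) via R1 from span(g,d), red(d,b)
round 2: derive span(g,c) via R1 from span(g,d), red(d,c)
round 2: derive span(g,e) via R1 from span(g,d), red(d,e)
round 2: derive span(i,a) via R1 from span(i,h), red(h,a)
round 2: derive span(i,b) via R1 from span(i,d), red(d,b)
round 2: derive span(i,c) via R1 from span(i,d), red(d,c)
round 2: derive span(i,e) via R1 from span(i,d), red(d,e)
round 3: derive span(a,e) via R1 from span(a,d), red(d,e)
round 3: derive span(b,b) via R1 from span(b,i), red(i,b)
round 3: derive span(c,j) via R1 from span(c,b), red(b,j)
round 3: derive span(d,j) via R1 from span(d,b), red(b,j)
round 3: derive span(e,j) via R1 from span(e,b), red(b,j)
round 3: derive span(g,j) via R1 from span(g,b), red(b,j)
round 3: derive span(i,j) via R1 from span(i,b), red(b,j)
round 4: derive span(b,j) via R1 from span(b,b), red(b,j)
round 5: derive span(b,c) via R1 from span(b,j), red(j,c)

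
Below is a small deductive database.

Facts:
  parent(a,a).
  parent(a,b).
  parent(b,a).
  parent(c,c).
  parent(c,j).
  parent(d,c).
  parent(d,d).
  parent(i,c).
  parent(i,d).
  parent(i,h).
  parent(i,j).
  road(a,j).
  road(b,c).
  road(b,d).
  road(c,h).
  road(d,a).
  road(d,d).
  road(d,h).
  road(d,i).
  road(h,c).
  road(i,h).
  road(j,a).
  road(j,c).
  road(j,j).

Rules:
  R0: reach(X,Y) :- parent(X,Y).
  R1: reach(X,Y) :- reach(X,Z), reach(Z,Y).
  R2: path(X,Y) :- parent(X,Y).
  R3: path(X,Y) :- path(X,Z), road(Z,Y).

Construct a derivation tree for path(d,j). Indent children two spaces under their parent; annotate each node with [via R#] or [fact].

round 1: derive path(a,a) via R2 from parent(a,a)
round 1: derive path(a,b) via R2 from parent(a,b)
round 1: derive path(b,a) via R2 from parent(b,a)
round 1: derive path(c,c) via R2 from parent(c,c)
round 1: derive path(c,j) via R2 from parent(c,j)
round 1: derive path(d,c) via R2 from parent(d,c)
round 1: derive path(d,d) via R2 from parent(d,d)
round 1: derive path(i,c) via R2 from parent(i,c)
round 1: derive path(i,d) via R2 from parent(i,d)
round 1: derive path(i,h) via R2 from parent(i,h)
round 1: derive path(i,j) via R2 from parent(i,j)
round 2: derive path(a,c) via R3 from path(a,b), road(b,c)
round 2: derive path(a,d) via R3 from path(a,b), road(b,d)
round 2: derive path(a,j) via R3 from path(a,a), road(a,j)
round 2: derive path(b,j) via R3 from path(b,a), road(a,j)
round 2: derive path(c,a) via R3 from path(c,j), road(j,a)
round 2: derive path(c,h) via R3 from path(c,c), road(c,h)
round 2: derive path(d,a) via R3 from path(d,d), road(d,a)
round 2: derive path(d,h) via R3 from path(d,c), road(c,h)
round 2: derive path(d,i) via R3 from path(d,d), road(d,i)
round 2: derive path(i,a) via R3 from path(i,d), road(d,a)
round 2: derive path(i,i) via R3 from path(i,d), road(d,i)
round 3: derive path(a,h) via R3 from path(a,c), road(c,h)
round 3: derive path(a,i) via R3 from path(a,d), road(d,i)
round 3: derive path(b,c) via R3 from path(b,j), road(j,c)
round 3: derive path(d,j) via R3 from path(d,a), road(a,j)
round 4: derive path(b,h) via R3 from path(b,c), road(c,h)

path(d,j)  [via R3]
  path(d,a)  [via R3]
    path(d,d)  [via R2]
      parent(d,d)  [fact]
    road(d,a)  [fact]
  road(a,j)  [fact]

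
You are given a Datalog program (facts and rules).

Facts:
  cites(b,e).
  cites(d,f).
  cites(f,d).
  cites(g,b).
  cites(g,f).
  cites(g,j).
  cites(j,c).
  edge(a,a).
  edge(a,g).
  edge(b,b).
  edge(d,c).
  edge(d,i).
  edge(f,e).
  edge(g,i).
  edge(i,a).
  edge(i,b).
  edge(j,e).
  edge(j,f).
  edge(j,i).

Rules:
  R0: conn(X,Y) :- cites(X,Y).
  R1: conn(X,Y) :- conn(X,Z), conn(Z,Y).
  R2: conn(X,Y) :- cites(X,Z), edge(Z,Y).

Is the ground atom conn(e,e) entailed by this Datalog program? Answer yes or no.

no

round 1: derive conn(b,e) via R0 from cites(b,e)
round 1: derive conn(d,f) via R0 from cites(d,f)
round 1: derive conn(f,d) via R0 from cites(f,d)
round 1: derive conn(g,b) via R0 from cites(g,b)
round 1: derive conn(g,f) via R0 from cites(g,f)
round 1: derive conn(g,j) via R0 from cites(g,j)
round 1: derive conn(j,c) via R0 from cites(j,c)
round 1: derive conn(d,e) via R2 from cites(d,f), edge(f,e)
round 1: derive conn(f,c) via R2 from cites(f,d), edge(d,c)
round 1: derive conn(f,i) via R2 from cites(f,d), edge(d,i)
round 1: derive conn(g,e) via R2 from cites(g,f), edge(f,e)
round 1: derive conn(g,i) via R2 from cites(g,j), edge(j,i)
round 2: derive conn(d,c) via R1 from conn(d,f), conn(f,c)
round 2: derive conn(d,d) via R1 from conn(d,f), conn(f,d)
round 2: derive conn(d,i) via R1 from conn(d,f), conn(f,i)
round 2: derive conn(f,e) via R1 from conn(f,d), conn(d,e)
round 2: derive conn(f,f) via R1 from conn(f,d), conn(d,f)
round 2: derive conn(g,c) via R1 from conn(g,f), conn(f,c)
round 2: derive conn(g,d) via R1 from conn(g,f), conn(f,d)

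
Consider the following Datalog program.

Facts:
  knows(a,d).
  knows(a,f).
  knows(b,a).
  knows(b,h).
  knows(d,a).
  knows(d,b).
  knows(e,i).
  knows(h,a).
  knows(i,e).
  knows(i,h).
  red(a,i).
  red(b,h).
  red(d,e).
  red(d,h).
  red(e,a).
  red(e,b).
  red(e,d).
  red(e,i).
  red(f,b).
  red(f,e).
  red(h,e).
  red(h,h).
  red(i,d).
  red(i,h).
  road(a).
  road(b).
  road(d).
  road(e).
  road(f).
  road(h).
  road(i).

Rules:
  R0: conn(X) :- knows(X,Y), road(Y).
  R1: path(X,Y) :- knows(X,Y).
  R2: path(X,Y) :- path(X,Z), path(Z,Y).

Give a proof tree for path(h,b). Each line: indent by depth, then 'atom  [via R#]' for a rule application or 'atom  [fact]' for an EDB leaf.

round 1: derive path(a,d) via R1 from knows(a,d)
round 1: derive path(a,f) via R1 from knows(a,f)
round 1: derive path(b,a) via R1 from knows(b,a)
round 1: derive path(b,h) via R1 from knows(b,h)
round 1: derive path(d,a) via R1 from knows(d,a)
round 1: derive path(d,b) via R1 from knows(d,b)
round 1: derive path(e,i) via R1 from knows(e,i)
round 1: derive path(h,a) via R1 from knows(h,a)
round 1: derive path(i,e) via R1 from knows(i,e)
round 1: derive path(i,h) via R1 from knows(i,h)
round 2: derive path(a,a) via R2 from path(a,d), path(d,a)
round 2: derive path(a,b) via R2 from path(a,d), path(d,b)
round 2: derive path(b,d) via R2 from path(b,a), path(a,d)
round 2: derive path(b,f) via R2 from path(b,a), path(a,f)
round 2: derive path(d,d) via R2 from path(d,a), path(a,d)
round 2: derive path(d,f) via R2 from path(d,a), path(a,f)
round 2: derive path(d,h) via R2 from path(d,b), path(b,h)
round 2: derive path(e,e) via R2 from path(e,i), path(i,e)
round 2: derive path(e,h) via R2 from path(e,i), path(i,h)
round 2: derive path(h,d) via R2 from path(h,a), path(a,d)
round 2: derive path(h,f) via R2 from path(h,a), path(a,f)
round 2: derive path(i,a) via R2 from path(i,h), path(h,a)
round 2: derive path(i,i) via R2 from path(i,e), path(e,i)
round 3: derive path(a,h) via R2 from path(a,b), path(b,h)
round 3: derive path(b,b) via R2 from path(b,a), path(a,b)
round 3: derive path(e,a) via R2 from path(e,h), path(h,a)
round 3: derive path(e,d) via R2 from path(e,h), path(h,d)
round 3: derive path(e,f) via R2 from path(e,h), path(h,f)
round 3: derive path(h,b) via R2 from path(h,a), path(a,b)
round 3: derive path(h,h) via R2 from path(h,d), path(d,h)
round 3: derive path(i,b) via R2 from path(i,a), path(a,b)
round 3: derive path(i,d) via R2 from path(i,a), path(a,d)
round 3: derive path(i,f) via R2 from path(i,a), path(a,f)
round 4: derive path(e,b) via R2 from path(e,a), path(a,b)

path(h,b)  [via R2]
  path(h,a)  [via R1]
    knows(h,a)  [fact]
  path(a,b)  [via R2]
    path(a,d)  [via R1]
      knows(a,d)  [fact]
    path(d,b)  [via R1]
      knows(d,b)  [fact]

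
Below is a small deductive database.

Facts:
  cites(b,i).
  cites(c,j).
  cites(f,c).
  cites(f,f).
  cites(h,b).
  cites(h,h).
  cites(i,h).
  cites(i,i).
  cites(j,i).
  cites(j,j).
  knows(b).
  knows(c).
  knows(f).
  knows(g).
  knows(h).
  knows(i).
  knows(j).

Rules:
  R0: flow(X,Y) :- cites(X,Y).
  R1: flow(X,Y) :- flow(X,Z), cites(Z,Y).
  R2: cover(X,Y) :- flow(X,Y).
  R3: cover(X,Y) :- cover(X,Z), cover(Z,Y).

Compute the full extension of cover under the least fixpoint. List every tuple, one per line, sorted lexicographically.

round 1: derive flow(b,i) via R0 from cites(b,i)
round 1: derive flow(c,j) via R0 from cites(c,j)
round 1: derive flow(f,c) via R0 from cites(f,c)
round 1: derive flow(f,f) via R0 from cites(f,f)
round 1: derive flow(h,b) via R0 from cites(h,b)
round 1: derive flow(h,h) via R0 from cites(h,h)
round 1: derive flow(i,h) via R0 from cites(i,h)
round 1: derive flow(i,i) via R0 from cites(i,i)
round 1: derive flow(j,i) via R0 from cites(j,i)
round 1: derive flow(j,j) via R0 from cites(j,j)
round 2: derive flow(b,h) via R1 from flow(b,i), cites(i,h)
round 2: derive flow(c,i) via R1 from flow(c,j), cites(j,i)
round 2: derive flow(f,j) via R1 from flow(f,c), cites(c,j)
round 2: derive flow(h,i) via R1 from flow(h,b), cites(b,i)
round 2: derive flow(i,b) via R1 from flow(i,h), cites(h,b)
round 2: derive flow(j,h) via R1 from flow(j,i), cites(i,h)
round 2: derive cover(b,i) via R2 from flow(b,i)
round 2: derive cover(c,j) via R2 from flow(c,j)
round 2: derive cover(f,c) via R2 from flow(f,c)
round 2: derive cover(f,f) via R2 from flow(f,f)
round 2: derive cover(h,b) via R2 from flow(h,b)
round 2: derive cover(h,h) via R2 from flow(h,h)
round 2: derive cover(i,h) via R2 from flow(i,h)
round 2: derive cover(i,i) via R2 from flow(i,i)
round 2: derive cover(j,i) via R2 from flow(j,i)
round 2: derive cover(j,j) via R2 from flow(j,j)
round 3: derive flow(b,b) via R1 from flow(b,h), cites(h,b)
round 3: derive flow(c,h) via R1 from flow(c,i), cites(i,h)
round 3: derive flow(f,i) via R1 from flow(f,j), cites(j,i)
round 3: derive flow(j,b) via R1 from flow(j,h), cites(h,b)
round 3: derive cover(b,h) via R2 from flow(b,h)
round 3: derive cover(c,i) via R2 from flow(c,i)
round 3: derive cover(f,j) via R2 from flow(f,j)
round 3: derive cover(h,i) via R2 from flow(h,i)
round 3: derive cover(i,b) via R2 from flow(i,b)
round 3: derive cover(j,h) via R2 from flow(j,h)
round 4: derive flow(c,b) via R1 from flow(c,h), cites(h,b)
round 4: derive flow(f,h) via R1 from flow(f,i), cites(i,h)
round 4: derive cover(b,b) via R2 from flow(b,b)
round 4: derive cover(c,h) via R2 from flow(c,h)
round 4: derive cover(f,i) via R2 from flow(f,i)
round 4: derive cover(j,b) via R2 from flow(j,b)
round 4: derive cover(c,b) via R3 from cover(c,i), cover(i,b)
round 4: derive cover(f,h) via R3 from cover(f,j), cover(j,h)
round 5: derive flow(f,b) via R1 from flow(f,h), cites(h,b)
round 5: derive cover(f,b) via R3 from cover(f,c), cover(c,b)

cover(b,b)
cover(b,h)
cover(b,i)
cover(c,b)
cover(c,h)
cover(c,i)
cover(c,j)
cover(f,b)
cover(f,c)
cover(f,f)
cover(f,h)
cover(f,i)
cover(f,j)
cover(h,b)
cover(h,h)
cover(h,i)
cover(i,b)
cover(i,h)
cover(i,i)
cover(j,b)
cover(j,h)
cover(j,i)
cover(j,j)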